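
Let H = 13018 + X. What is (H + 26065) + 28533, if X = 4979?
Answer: 72595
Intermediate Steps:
H = 17997 (H = 13018 + 4979 = 17997)
(H + 26065) + 28533 = (17997 + 26065) + 28533 = 44062 + 28533 = 72595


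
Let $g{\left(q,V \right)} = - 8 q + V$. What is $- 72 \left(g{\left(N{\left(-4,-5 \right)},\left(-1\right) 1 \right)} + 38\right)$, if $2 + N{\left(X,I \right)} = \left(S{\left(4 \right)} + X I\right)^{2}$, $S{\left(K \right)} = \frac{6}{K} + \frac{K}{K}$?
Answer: $287784$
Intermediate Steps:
$S{\left(K \right)} = 1 + \frac{6}{K}$ ($S{\left(K \right)} = \frac{6}{K} + 1 = 1 + \frac{6}{K}$)
$N{\left(X,I \right)} = -2 + \left(\frac{5}{2} + I X\right)^{2}$ ($N{\left(X,I \right)} = -2 + \left(\frac{6 + 4}{4} + X I\right)^{2} = -2 + \left(\frac{1}{4} \cdot 10 + I X\right)^{2} = -2 + \left(\frac{5}{2} + I X\right)^{2}$)
$g{\left(q,V \right)} = V - 8 q$
$- 72 \left(g{\left(N{\left(-4,-5 \right)},\left(-1\right) 1 \right)} + 38\right) = - 72 \left(\left(\left(-1\right) 1 - 8 \left(-2 + \frac{\left(5 + 2 \left(-5\right) \left(-4\right)\right)^{2}}{4}\right)\right) + 38\right) = - 72 \left(\left(-1 - 8 \left(-2 + \frac{\left(5 + 40\right)^{2}}{4}\right)\right) + 38\right) = - 72 \left(\left(-1 - 8 \left(-2 + \frac{45^{2}}{4}\right)\right) + 38\right) = - 72 \left(\left(-1 - 8 \left(-2 + \frac{1}{4} \cdot 2025\right)\right) + 38\right) = - 72 \left(\left(-1 - 8 \left(-2 + \frac{2025}{4}\right)\right) + 38\right) = - 72 \left(\left(-1 - 4034\right) + 38\right) = - 72 \left(-4035 + 38\right) = \left(-72\right) \left(-3997\right) = 287784$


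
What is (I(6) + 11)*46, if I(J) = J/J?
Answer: 552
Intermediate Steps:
I(J) = 1
(I(6) + 11)*46 = (1 + 11)*46 = 12*46 = 552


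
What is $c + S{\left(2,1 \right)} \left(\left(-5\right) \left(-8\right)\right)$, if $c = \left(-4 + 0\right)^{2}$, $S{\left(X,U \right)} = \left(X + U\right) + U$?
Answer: $176$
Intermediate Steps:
$S{\left(X,U \right)} = X + 2 U$ ($S{\left(X,U \right)} = \left(U + X\right) + U = X + 2 U$)
$c = 16$ ($c = \left(-4\right)^{2} = 16$)
$c + S{\left(2,1 \right)} \left(\left(-5\right) \left(-8\right)\right) = 16 + \left(2 + 2 \cdot 1\right) \left(\left(-5\right) \left(-8\right)\right) = 16 + \left(2 + 2\right) 40 = 16 + 4 \cdot 40 = 16 + 160 = 176$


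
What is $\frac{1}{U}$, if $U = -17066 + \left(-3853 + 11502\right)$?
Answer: $- \frac{1}{9417} \approx -0.00010619$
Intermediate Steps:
$U = -9417$ ($U = -17066 + 7649 = -9417$)
$\frac{1}{U} = \frac{1}{-9417} = - \frac{1}{9417}$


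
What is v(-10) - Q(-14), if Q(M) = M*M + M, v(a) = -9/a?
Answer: -1811/10 ≈ -181.10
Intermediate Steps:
Q(M) = M + M² (Q(M) = M² + M = M + M²)
v(-10) - Q(-14) = -9/(-10) - (-14)*(1 - 14) = -9*(-⅒) - (-14)*(-13) = 9/10 - 1*182 = 9/10 - 182 = -1811/10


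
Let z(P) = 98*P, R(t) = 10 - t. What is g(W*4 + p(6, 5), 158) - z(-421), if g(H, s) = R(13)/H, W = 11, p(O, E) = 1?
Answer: 618869/15 ≈ 41258.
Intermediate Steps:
g(H, s) = -3/H (g(H, s) = (10 - 1*13)/H = (10 - 13)/H = -3/H)
g(W*4 + p(6, 5), 158) - z(-421) = -3/(11*4 + 1) - 98*(-421) = -3/(44 + 1) - 1*(-41258) = -3/45 + 41258 = -3*1/45 + 41258 = -1/15 + 41258 = 618869/15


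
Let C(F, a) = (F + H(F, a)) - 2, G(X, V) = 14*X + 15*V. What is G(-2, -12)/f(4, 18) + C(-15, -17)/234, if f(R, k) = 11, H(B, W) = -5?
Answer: -24457/1287 ≈ -19.003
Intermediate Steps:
C(F, a) = -7 + F (C(F, a) = (F - 5) - 2 = (-5 + F) - 2 = -7 + F)
G(-2, -12)/f(4, 18) + C(-15, -17)/234 = (14*(-2) + 15*(-12))/11 + (-7 - 15)/234 = (-28 - 180)*(1/11) - 22*1/234 = -208*1/11 - 11/117 = -208/11 - 11/117 = -24457/1287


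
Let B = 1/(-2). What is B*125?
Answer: -125/2 ≈ -62.500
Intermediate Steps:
B = -½ ≈ -0.50000
B*125 = -½*125 = -125/2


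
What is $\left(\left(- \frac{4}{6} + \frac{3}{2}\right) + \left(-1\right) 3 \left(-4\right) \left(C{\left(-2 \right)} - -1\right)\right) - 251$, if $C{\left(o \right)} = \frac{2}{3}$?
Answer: $- \frac{1381}{6} \approx -230.17$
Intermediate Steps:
$C{\left(o \right)} = \frac{2}{3}$ ($C{\left(o \right)} = 2 \cdot \frac{1}{3} = \frac{2}{3}$)
$\left(\left(- \frac{4}{6} + \frac{3}{2}\right) + \left(-1\right) 3 \left(-4\right) \left(C{\left(-2 \right)} - -1\right)\right) - 251 = \left(\left(- \frac{4}{6} + \frac{3}{2}\right) + \left(-1\right) 3 \left(-4\right) \left(\frac{2}{3} - -1\right)\right) - 251 = \left(\left(\left(-4\right) \frac{1}{6} + 3 \cdot \frac{1}{2}\right) + \left(-3\right) \left(-4\right) \left(\frac{2}{3} + 1\right)\right) - 251 = \left(\left(- \frac{2}{3} + \frac{3}{2}\right) + 12 \cdot \frac{5}{3}\right) - 251 = \left(\frac{5}{6} + 20\right) - 251 = \frac{125}{6} - 251 = - \frac{1381}{6}$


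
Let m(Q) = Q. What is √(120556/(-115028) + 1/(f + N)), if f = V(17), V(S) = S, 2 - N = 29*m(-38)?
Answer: I*√1088212803598014/32236597 ≈ 1.0233*I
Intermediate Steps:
N = 1104 (N = 2 - 29*(-38) = 2 - 1*(-1102) = 2 + 1102 = 1104)
f = 17
√(120556/(-115028) + 1/(f + N)) = √(120556/(-115028) + 1/(17 + 1104)) = √(120556*(-1/115028) + 1/1121) = √(-30139/28757 + 1/1121) = √(-33757062/32236597) = I*√1088212803598014/32236597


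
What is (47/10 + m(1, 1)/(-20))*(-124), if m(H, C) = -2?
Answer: -2976/5 ≈ -595.20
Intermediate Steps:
(47/10 + m(1, 1)/(-20))*(-124) = (47/10 - 2/(-20))*(-124) = (47*(1/10) - 2*(-1/20))*(-124) = (47/10 + 1/10)*(-124) = (24/5)*(-124) = -2976/5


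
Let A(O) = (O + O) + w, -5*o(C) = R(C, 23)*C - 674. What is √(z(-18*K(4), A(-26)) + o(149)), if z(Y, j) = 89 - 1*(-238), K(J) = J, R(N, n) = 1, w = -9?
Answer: 12*√3 ≈ 20.785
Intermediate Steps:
o(C) = 674/5 - C/5 (o(C) = -(1*C - 674)/5 = -(C - 674)/5 = -(-674 + C)/5 = 674/5 - C/5)
A(O) = -9 + 2*O (A(O) = (O + O) - 9 = 2*O - 9 = -9 + 2*O)
z(Y, j) = 327 (z(Y, j) = 89 + 238 = 327)
√(z(-18*K(4), A(-26)) + o(149)) = √(327 + (674/5 - ⅕*149)) = √(327 + (674/5 - 149/5)) = √(327 + 105) = √432 = 12*√3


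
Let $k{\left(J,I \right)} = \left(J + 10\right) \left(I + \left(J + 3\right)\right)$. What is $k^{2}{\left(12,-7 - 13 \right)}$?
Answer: $12100$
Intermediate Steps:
$k{\left(J,I \right)} = \left(10 + J\right) \left(3 + I + J\right)$ ($k{\left(J,I \right)} = \left(10 + J\right) \left(I + \left(3 + J\right)\right) = \left(10 + J\right) \left(3 + I + J\right)$)
$k^{2}{\left(12,-7 - 13 \right)} = \left(30 + 12^{2} + 10 \left(-7 - 13\right) + 13 \cdot 12 + \left(-7 - 13\right) 12\right)^{2} = \left(30 + 144 + 10 \left(-7 - 13\right) + 156 + \left(-7 - 13\right) 12\right)^{2} = \left(30 + 144 + 10 \left(-20\right) + 156 - 240\right)^{2} = \left(30 + 144 - 200 + 156 - 240\right)^{2} = \left(-110\right)^{2} = 12100$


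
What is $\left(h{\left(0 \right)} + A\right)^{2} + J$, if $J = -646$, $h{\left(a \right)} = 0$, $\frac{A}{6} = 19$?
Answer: $12350$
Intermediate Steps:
$A = 114$ ($A = 6 \cdot 19 = 114$)
$\left(h{\left(0 \right)} + A\right)^{2} + J = \left(0 + 114\right)^{2} - 646 = 114^{2} - 646 = 12996 - 646 = 12350$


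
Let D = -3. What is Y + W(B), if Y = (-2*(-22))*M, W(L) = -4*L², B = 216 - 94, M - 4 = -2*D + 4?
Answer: -58920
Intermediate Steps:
M = 14 (M = 4 + (-2*(-3) + 4) = 4 + (6 + 4) = 4 + 10 = 14)
B = 122
Y = 616 (Y = -2*(-22)*14 = 44*14 = 616)
Y + W(B) = 616 - 4*122² = 616 - 4*14884 = 616 - 59536 = -58920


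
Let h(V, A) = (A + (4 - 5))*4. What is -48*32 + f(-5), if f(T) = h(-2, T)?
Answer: -1560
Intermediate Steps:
h(V, A) = -4 + 4*A (h(V, A) = (A - 1)*4 = (-1 + A)*4 = -4 + 4*A)
f(T) = -4 + 4*T
-48*32 + f(-5) = -48*32 + (-4 + 4*(-5)) = -1536 + (-4 - 20) = -1536 - 24 = -1560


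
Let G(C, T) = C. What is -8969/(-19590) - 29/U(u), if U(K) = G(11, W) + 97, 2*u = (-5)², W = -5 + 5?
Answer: 66757/352620 ≈ 0.18932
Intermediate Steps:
W = 0
u = 25/2 (u = (½)*(-5)² = (½)*25 = 25/2 ≈ 12.500)
U(K) = 108 (U(K) = 11 + 97 = 108)
-8969/(-19590) - 29/U(u) = -8969/(-19590) - 29/108 = -8969*(-1/19590) - 29*1/108 = 8969/19590 - 29/108 = 66757/352620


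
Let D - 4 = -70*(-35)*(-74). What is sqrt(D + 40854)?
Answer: I*sqrt(140442) ≈ 374.76*I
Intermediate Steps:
D = -181296 (D = 4 - 70*(-35)*(-74) = 4 + 2450*(-74) = 4 - 181300 = -181296)
sqrt(D + 40854) = sqrt(-181296 + 40854) = sqrt(-140442) = I*sqrt(140442)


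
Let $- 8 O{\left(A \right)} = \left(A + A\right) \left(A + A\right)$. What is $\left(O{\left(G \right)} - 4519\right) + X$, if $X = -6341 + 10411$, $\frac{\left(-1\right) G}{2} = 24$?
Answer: $-1601$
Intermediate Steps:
$G = -48$ ($G = \left(-2\right) 24 = -48$)
$O{\left(A \right)} = - \frac{A^{2}}{2}$ ($O{\left(A \right)} = - \frac{\left(A + A\right) \left(A + A\right)}{8} = - \frac{2 A 2 A}{8} = - \frac{4 A^{2}}{8} = - \frac{A^{2}}{2}$)
$X = 4070$
$\left(O{\left(G \right)} - 4519\right) + X = \left(- \frac{\left(-48\right)^{2}}{2} - 4519\right) + 4070 = \left(\left(- \frac{1}{2}\right) 2304 - 4519\right) + 4070 = \left(-1152 - 4519\right) + 4070 = -5671 + 4070 = -1601$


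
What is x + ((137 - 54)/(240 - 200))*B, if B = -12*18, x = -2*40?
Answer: -2641/5 ≈ -528.20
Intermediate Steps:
x = -80
B = -216
x + ((137 - 54)/(240 - 200))*B = -80 + ((137 - 54)/(240 - 200))*(-216) = -80 + (83/40)*(-216) = -80 - 2241/5 = -2641/5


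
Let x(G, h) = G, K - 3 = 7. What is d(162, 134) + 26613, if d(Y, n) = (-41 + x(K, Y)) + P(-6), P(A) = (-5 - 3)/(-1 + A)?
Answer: 186082/7 ≈ 26583.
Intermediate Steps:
P(A) = -8/(-1 + A)
K = 10 (K = 3 + 7 = 10)
d(Y, n) = -209/7 (d(Y, n) = (-41 + 10) - 8/(-1 - 6) = -31 - 8/(-7) = -31 - 8*(-1/7) = -31 + 8/7 = -209/7)
d(162, 134) + 26613 = -209/7 + 26613 = 186082/7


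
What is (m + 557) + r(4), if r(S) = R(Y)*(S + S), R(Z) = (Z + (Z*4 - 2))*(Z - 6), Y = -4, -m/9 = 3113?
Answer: -25700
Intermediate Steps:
m = -28017 (m = -9*3113 = -28017)
R(Z) = (-6 + Z)*(-2 + 5*Z) (R(Z) = (Z + (4*Z - 2))*(-6 + Z) = (Z + (-2 + 4*Z))*(-6 + Z) = (-2 + 5*Z)*(-6 + Z) = (-6 + Z)*(-2 + 5*Z))
r(S) = 440*S (r(S) = (12 - 32*(-4) + 5*(-4)²)*(S + S) = (12 + 128 + 5*16)*(2*S) = (12 + 128 + 80)*(2*S) = 220*(2*S) = 440*S)
(m + 557) + r(4) = (-28017 + 557) + 440*4 = -27460 + 1760 = -25700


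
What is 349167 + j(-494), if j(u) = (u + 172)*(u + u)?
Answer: 667303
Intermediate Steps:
j(u) = 2*u*(172 + u) (j(u) = (172 + u)*(2*u) = 2*u*(172 + u))
349167 + j(-494) = 349167 + 2*(-494)*(172 - 494) = 349167 + 2*(-494)*(-322) = 349167 + 318136 = 667303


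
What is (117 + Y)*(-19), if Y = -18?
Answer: -1881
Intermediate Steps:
(117 + Y)*(-19) = (117 - 18)*(-19) = 99*(-19) = -1881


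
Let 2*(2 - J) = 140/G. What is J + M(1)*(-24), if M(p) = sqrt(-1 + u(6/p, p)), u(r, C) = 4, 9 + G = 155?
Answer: 111/73 - 24*sqrt(3) ≈ -40.049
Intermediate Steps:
G = 146 (G = -9 + 155 = 146)
M(p) = sqrt(3) (M(p) = sqrt(-1 + 4) = sqrt(3))
J = 111/73 (J = 2 - 70/146 = 2 - 1/2*70/73 = 2 - 35/73 = 111/73 ≈ 1.5205)
J + M(1)*(-24) = 111/73 + sqrt(3)*(-24) = 111/73 - 24*sqrt(3)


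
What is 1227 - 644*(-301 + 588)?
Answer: -183601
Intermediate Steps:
1227 - 644*(-301 + 588) = 1227 - 644*287 = 1227 - 184828 = -183601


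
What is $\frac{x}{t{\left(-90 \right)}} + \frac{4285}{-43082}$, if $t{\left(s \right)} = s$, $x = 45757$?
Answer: $- \frac{492922181}{969345} \approx -508.51$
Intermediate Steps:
$\frac{x}{t{\left(-90 \right)}} + \frac{4285}{-43082} = \frac{45757}{-90} + \frac{4285}{-43082} = 45757 \left(- \frac{1}{90}\right) + 4285 \left(- \frac{1}{43082}\right) = - \frac{45757}{90} - \frac{4285}{43082} = - \frac{492922181}{969345}$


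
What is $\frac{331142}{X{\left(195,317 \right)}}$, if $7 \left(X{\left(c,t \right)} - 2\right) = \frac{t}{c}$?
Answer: $\frac{452008830}{3047} \approx 1.4835 \cdot 10^{5}$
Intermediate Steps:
$X{\left(c,t \right)} = 2 + \frac{t}{7 c}$ ($X{\left(c,t \right)} = 2 + \frac{t \frac{1}{c}}{7} = 2 + \frac{t}{7 c}$)
$\frac{331142}{X{\left(195,317 \right)}} = \frac{331142}{2 + \frac{1}{7} \cdot 317 \cdot \frac{1}{195}} = \frac{331142}{2 + \frac{317}{1365}} = \frac{331142}{\frac{3047}{1365}} = 331142 \cdot \frac{1365}{3047} = \frac{452008830}{3047}$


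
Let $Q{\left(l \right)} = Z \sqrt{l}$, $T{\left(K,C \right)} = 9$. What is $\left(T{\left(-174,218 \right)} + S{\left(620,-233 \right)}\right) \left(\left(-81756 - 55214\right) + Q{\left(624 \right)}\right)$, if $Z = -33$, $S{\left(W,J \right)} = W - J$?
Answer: $-118068140 - 113784 \sqrt{39} \approx -1.1878 \cdot 10^{8}$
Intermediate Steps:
$Q{\left(l \right)} = - 33 \sqrt{l}$
$\left(T{\left(-174,218 \right)} + S{\left(620,-233 \right)}\right) \left(\left(-81756 - 55214\right) + Q{\left(624 \right)}\right) = \left(9 + \left(620 - -233\right)\right) \left(\left(-81756 - 55214\right) - 33 \sqrt{624}\right) = \left(9 + \left(620 + 233\right)\right) \left(\left(-81756 - 55214\right) - 33 \cdot 4 \sqrt{39}\right) = \left(9 + 853\right) \left(-136970 - 132 \sqrt{39}\right) = 862 \left(-136970 - 132 \sqrt{39}\right) = -118068140 - 113784 \sqrt{39}$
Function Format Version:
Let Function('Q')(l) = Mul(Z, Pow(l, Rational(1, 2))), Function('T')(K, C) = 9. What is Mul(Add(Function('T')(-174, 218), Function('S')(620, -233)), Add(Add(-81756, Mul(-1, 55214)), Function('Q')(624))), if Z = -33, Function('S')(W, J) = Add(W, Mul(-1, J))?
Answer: Add(-118068140, Mul(-113784, Pow(39, Rational(1, 2)))) ≈ -1.1878e+8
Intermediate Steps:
Function('Q')(l) = Mul(-33, Pow(l, Rational(1, 2)))
Mul(Add(Function('T')(-174, 218), Function('S')(620, -233)), Add(Add(-81756, Mul(-1, 55214)), Function('Q')(624))) = Mul(Add(9, Add(620, Mul(-1, -233))), Add(Add(-81756, Mul(-1, 55214)), Mul(-33, Pow(624, Rational(1, 2))))) = Mul(Add(9, Add(620, 233)), Add(Add(-81756, -55214), Mul(-33, Mul(4, Pow(39, Rational(1, 2)))))) = Mul(Add(9, 853), Add(-136970, Mul(-132, Pow(39, Rational(1, 2))))) = Mul(862, Add(-136970, Mul(-132, Pow(39, Rational(1, 2))))) = Add(-118068140, Mul(-113784, Pow(39, Rational(1, 2))))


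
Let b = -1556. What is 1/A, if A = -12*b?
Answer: 1/18672 ≈ 5.3556e-5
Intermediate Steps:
A = 18672 (A = -12*(-1556) = 18672)
1/A = 1/18672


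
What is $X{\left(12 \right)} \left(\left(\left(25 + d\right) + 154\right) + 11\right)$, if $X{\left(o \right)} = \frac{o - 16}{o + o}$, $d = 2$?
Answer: $-32$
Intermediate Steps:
$X{\left(o \right)} = \frac{-16 + o}{2 o}$
$X{\left(12 \right)} \left(\left(\left(25 + d\right) + 154\right) + 11\right) = \frac{-16 + 12}{2 \cdot 12} \left(\left(\left(25 + 2\right) + 154\right) + 11\right) = \frac{1}{2} \cdot \frac{1}{12} \left(-4\right) \left(\left(27 + 154\right) + 11\right) = - \frac{181 + 11}{6} = \left(- \frac{1}{6}\right) 192 = -32$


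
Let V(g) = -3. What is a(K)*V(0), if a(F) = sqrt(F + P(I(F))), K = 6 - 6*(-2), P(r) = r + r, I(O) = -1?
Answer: -12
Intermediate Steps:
P(r) = 2*r
K = 18 (K = 6 + 12 = 18)
a(F) = sqrt(-2 + F) (a(F) = sqrt(F + 2*(-1)) = sqrt(F - 2) = sqrt(-2 + F))
a(K)*V(0) = sqrt(-2 + 18)*(-3) = sqrt(16)*(-3) = 4*(-3) = -12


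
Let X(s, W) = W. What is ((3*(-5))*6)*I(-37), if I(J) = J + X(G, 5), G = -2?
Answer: 2880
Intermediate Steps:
I(J) = 5 + J (I(J) = J + 5 = 5 + J)
((3*(-5))*6)*I(-37) = ((3*(-5))*6)*(5 - 37) = -15*6*(-32) = -90*(-32) = 2880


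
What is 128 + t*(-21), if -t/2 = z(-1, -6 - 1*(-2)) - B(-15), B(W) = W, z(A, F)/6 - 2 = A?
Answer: 1010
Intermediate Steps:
z(A, F) = 12 + 6*A
t = -42 (t = -2*((12 + 6*(-1)) - 1*(-15)) = -2*((12 - 6) + 15) = -2*(6 + 15) = -2*21 = -42)
128 + t*(-21) = 128 - 42*(-21) = 128 + 882 = 1010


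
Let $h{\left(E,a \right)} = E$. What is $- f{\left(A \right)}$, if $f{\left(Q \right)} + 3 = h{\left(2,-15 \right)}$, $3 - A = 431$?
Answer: $1$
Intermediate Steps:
$A = -428$ ($A = 3 - 431 = -428$)
$f{\left(Q \right)} = -1$ ($f{\left(Q \right)} = -3 + 2 = -1$)
$- f{\left(A \right)} = \left(-1\right) \left(-1\right) = 1$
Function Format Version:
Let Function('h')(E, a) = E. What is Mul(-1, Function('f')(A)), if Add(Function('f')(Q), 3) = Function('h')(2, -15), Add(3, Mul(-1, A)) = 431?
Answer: 1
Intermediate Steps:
A = -428 (A = Add(3, Mul(-1, 431)) = Add(3, -431) = -428)
Function('f')(Q) = -1 (Function('f')(Q) = Add(-3, 2) = -1)
Mul(-1, Function('f')(A)) = Mul(-1, -1) = 1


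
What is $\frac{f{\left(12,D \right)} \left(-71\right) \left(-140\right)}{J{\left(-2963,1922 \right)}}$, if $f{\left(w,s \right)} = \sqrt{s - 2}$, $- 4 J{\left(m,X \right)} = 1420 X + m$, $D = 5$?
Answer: $- \frac{39760 \sqrt{3}}{2726277} \approx -0.02526$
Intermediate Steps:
$J{\left(m,X \right)} = - 355 X - \frac{m}{4}$ ($J{\left(m,X \right)} = - \frac{1420 X + m}{4} = - \frac{m + 1420 X}{4} = - 355 X - \frac{m}{4}$)
$f{\left(w,s \right)} = \sqrt{-2 + s}$
$\frac{f{\left(12,D \right)} \left(-71\right) \left(-140\right)}{J{\left(-2963,1922 \right)}} = \frac{\sqrt{-2 + 5} \left(-71\right) \left(-140\right)}{\left(-355\right) 1922 - - \frac{2963}{4}} = \frac{\sqrt{3} \left(-71\right) \left(-140\right)}{-682310 + \frac{2963}{4}} = \frac{- 71 \sqrt{3} \left(-140\right)}{- \frac{2726277}{4}} = 9940 \sqrt{3} \left(- \frac{4}{2726277}\right) = - \frac{39760 \sqrt{3}}{2726277}$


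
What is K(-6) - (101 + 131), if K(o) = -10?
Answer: -242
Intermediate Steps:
K(-6) - (101 + 131) = -10 - (101 + 131) = -10 - 1*232 = -10 - 232 = -242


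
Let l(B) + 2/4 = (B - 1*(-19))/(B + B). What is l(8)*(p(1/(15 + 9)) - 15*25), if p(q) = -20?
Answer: -7505/16 ≈ -469.06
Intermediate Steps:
l(B) = -½ + (19 + B)/(2*B) (l(B) = -½ + (B - 1*(-19))/(B + B) = -½ + (B + 19)/((2*B)) = -½ + (19 + B)*(1/(2*B)) = -½ + (19 + B)/(2*B))
l(8)*(p(1/(15 + 9)) - 15*25) = ((19/2)/8)*(-20 - 15*25) = ((19/2)*(⅛))*(-20 - 375) = (19/16)*(-395) = -7505/16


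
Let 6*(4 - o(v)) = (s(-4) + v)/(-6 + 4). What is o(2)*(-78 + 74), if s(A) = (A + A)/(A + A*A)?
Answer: -148/9 ≈ -16.444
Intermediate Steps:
s(A) = 2*A/(A + A²) (s(A) = (2*A)/(A + A²) = 2*A/(A + A²))
o(v) = 71/18 + v/12 (o(v) = 4 - (2/(1 - 4) + v)/(6*(-6 + 4)) = 4 - (2/(-3) + v)/(6*(-2)) = 4 - (2*(-⅓) + v)*(-1)/(6*2) = 4 - (-⅔ + v)*(-1)/(6*2) = 4 - (⅓ - v/2)/6 = 4 + (-1/18 + v/12) = 71/18 + v/12)
o(2)*(-78 + 74) = (71/18 + (1/12)*2)*(-78 + 74) = (71/18 + ⅙)*(-4) = (37/9)*(-4) = -148/9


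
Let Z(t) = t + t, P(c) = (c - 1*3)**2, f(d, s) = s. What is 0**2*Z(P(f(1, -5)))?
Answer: 0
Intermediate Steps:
P(c) = (-3 + c)**2 (P(c) = (c - 3)**2 = (-3 + c)**2)
Z(t) = 2*t
0**2*Z(P(f(1, -5))) = 0**2*(2*(-3 - 5)**2) = 0*(2*(-8)**2) = 0*(2*64) = 0*128 = 0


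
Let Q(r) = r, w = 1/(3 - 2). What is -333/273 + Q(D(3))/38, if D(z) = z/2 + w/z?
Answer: -24307/20748 ≈ -1.1715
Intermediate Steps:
w = 1 (w = 1/1 = 1)
D(z) = 1/z + z/2 (D(z) = z/2 + 1/z = 1/z + z/2)
-333/273 + Q(D(3))/38 = -333/273 + (1/3 + (½)*3)/38 = -333*1/273 + (⅓ + 3/2)*(1/38) = -111/91 + (11/6)*(1/38) = -111/91 + 11/228 = -24307/20748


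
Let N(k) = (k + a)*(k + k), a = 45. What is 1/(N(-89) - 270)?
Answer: 1/7562 ≈ 0.00013224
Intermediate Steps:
N(k) = 2*k*(45 + k) (N(k) = (k + 45)*(k + k) = (45 + k)*(2*k) = 2*k*(45 + k))
1/(N(-89) - 270) = 1/(2*(-89)*(45 - 89) - 270) = 1/(2*(-89)*(-44) - 270) = 1/(7832 - 270) = 1/7562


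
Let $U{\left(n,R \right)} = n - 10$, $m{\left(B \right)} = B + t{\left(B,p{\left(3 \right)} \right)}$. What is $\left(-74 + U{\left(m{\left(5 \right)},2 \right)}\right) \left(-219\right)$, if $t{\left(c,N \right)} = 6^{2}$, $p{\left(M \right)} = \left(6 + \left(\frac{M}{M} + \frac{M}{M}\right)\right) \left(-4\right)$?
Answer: $9417$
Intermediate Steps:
$p{\left(M \right)} = -32$ ($p{\left(M \right)} = \left(6 + \left(1 + 1\right)\right) \left(-4\right) = \left(6 + 2\right) \left(-4\right) = 8 \left(-4\right) = -32$)
$t{\left(c,N \right)} = 36$
$m{\left(B \right)} = 36 + B$ ($m{\left(B \right)} = B + 36 = 36 + B$)
$U{\left(n,R \right)} = -10 + n$
$\left(-74 + U{\left(m{\left(5 \right)},2 \right)}\right) \left(-219\right) = \left(-74 + \left(-10 + \left(36 + 5\right)\right)\right) \left(-219\right) = \left(-74 + \left(-10 + 41\right)\right) \left(-219\right) = \left(-74 + 31\right) \left(-219\right) = \left(-43\right) \left(-219\right) = 9417$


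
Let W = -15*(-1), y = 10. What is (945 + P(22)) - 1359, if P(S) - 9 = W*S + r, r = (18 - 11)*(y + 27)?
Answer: 184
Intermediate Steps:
W = 15
r = 259 (r = (18 - 11)*(10 + 27) = 7*37 = 259)
P(S) = 268 + 15*S (P(S) = 9 + (15*S + 259) = 9 + (259 + 15*S) = 268 + 15*S)
(945 + P(22)) - 1359 = (945 + (268 + 15*22)) - 1359 = (945 + (268 + 330)) - 1359 = (945 + 598) - 1359 = 1543 - 1359 = 184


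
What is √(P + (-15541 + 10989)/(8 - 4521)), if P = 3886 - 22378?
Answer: 2*I*√94152286493/4513 ≈ 135.98*I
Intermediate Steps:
P = -18492
√(P + (-15541 + 10989)/(8 - 4521)) = √(-18492 + (-15541 + 10989)/(8 - 4521)) = √(-18492 - 4552/(-4513)) = √(-18492 - 4552*(-1/4513)) = √(-18492 + 4552/4513) = √(-83449844/4513) = 2*I*√94152286493/4513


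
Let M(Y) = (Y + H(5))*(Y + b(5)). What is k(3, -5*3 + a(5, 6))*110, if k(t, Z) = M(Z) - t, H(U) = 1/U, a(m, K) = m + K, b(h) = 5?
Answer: -748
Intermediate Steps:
a(m, K) = K + m
M(Y) = (5 + Y)*(1/5 + Y) (M(Y) = (Y + 1/5)*(Y + 5) = (Y + 1/5)*(5 + Y) = (1/5 + Y)*(5 + Y) = (5 + Y)*(1/5 + Y))
k(t, Z) = 1 + Z**2 - t + 26*Z/5 (k(t, Z) = (1 + Z**2 + 26*Z/5) - t = 1 + Z**2 - t + 26*Z/5)
k(3, -5*3 + a(5, 6))*110 = (1 + (-5*3 + (6 + 5))**2 - 1*3 + 26*(-5*3 + (6 + 5))/5)*110 = (1 + (-15 + 11)**2 - 3 + 26*(-15 + 11)/5)*110 = (1 + (-4)**2 - 3 + (26/5)*(-4))*110 = (1 + 16 - 3 - 104/5)*110 = -34/5*110 = -748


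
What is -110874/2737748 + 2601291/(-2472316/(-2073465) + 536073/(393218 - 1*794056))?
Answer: -174088101074510207309097/9705349040875514 ≈ -1.7937e+7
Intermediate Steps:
-110874/2737748 + 2601291/(-2472316/(-2073465) + 536073/(393218 - 1*794056)) = -110874*1/2737748 + 2601291/(-2472316*(-1/2073465) + 536073/(393218 - 794056)) = -3261/80522 + 2601291/(2472316/2073465 + 536073/(-400838)) = -3261/80522 + 2601291/(2472316/2073465 + 536073*(-1/400838)) = -3261/80522 + 2601291/(2472316/2073465 - 536073/400838) = -3261/80522 + 2601291/(-120530402137/831123563670) = -3261/80522 + 2601291*(-831123563670/120530402137) = -3261/80522 - 2161994246062697970/120530402137 = -174088101074510207309097/9705349040875514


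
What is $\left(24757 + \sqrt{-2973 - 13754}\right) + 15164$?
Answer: $39921 + i \sqrt{16727} \approx 39921.0 + 129.33 i$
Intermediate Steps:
$\left(24757 + \sqrt{-2973 - 13754}\right) + 15164 = \left(24757 + \sqrt{-16727}\right) + 15164 = \left(24757 + i \sqrt{16727}\right) + 15164 = 39921 + i \sqrt{16727}$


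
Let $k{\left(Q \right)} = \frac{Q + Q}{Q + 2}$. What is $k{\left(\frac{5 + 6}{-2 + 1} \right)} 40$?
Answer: $\frac{880}{9} \approx 97.778$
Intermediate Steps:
$k{\left(Q \right)} = \frac{2 Q}{2 + Q}$
$k{\left(\frac{5 + 6}{-2 + 1} \right)} 40 = \frac{2 \frac{5 + 6}{-2 + 1}}{2 + \frac{5 + 6}{-2 + 1}} \cdot 40 = \frac{2 \frac{11}{-1}}{2 + \frac{11}{-1}} \cdot 40 = \frac{2 \cdot 11 \left(-1\right)}{2 + 11 \left(-1\right)} 40 = 2 \left(-11\right) \frac{1}{2 - 11} \cdot 40 = 2 \left(-11\right) \frac{1}{-9} \cdot 40 = 2 \left(-11\right) \left(- \frac{1}{9}\right) 40 = \frac{22}{9} \cdot 40 = \frac{880}{9}$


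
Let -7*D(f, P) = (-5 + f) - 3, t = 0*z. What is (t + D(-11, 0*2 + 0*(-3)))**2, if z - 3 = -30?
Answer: 361/49 ≈ 7.3673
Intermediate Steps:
z = -27 (z = 3 - 30 = -27)
t = 0 (t = 0*(-27) = 0)
D(f, P) = 8/7 - f/7 (D(f, P) = -((-5 + f) - 3)/7 = -(-8 + f)/7 = 8/7 - f/7)
(t + D(-11, 0*2 + 0*(-3)))**2 = (0 + (8/7 - 1/7*(-11)))**2 = (0 + (8/7 + 11/7))**2 = (0 + 19/7)**2 = (19/7)**2 = 361/49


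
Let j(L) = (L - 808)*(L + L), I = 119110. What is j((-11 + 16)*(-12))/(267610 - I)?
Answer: 1736/2475 ≈ 0.70141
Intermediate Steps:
j(L) = 2*L*(-808 + L) (j(L) = (-808 + L)*(2*L) = 2*L*(-808 + L))
j((-11 + 16)*(-12))/(267610 - I) = (2*((-11 + 16)*(-12))*(-808 + (-11 + 16)*(-12)))/(267610 - 1*119110) = (2*(5*(-12))*(-808 + 5*(-12)))/(267610 - 119110) = (2*(-60)*(-808 - 60))/148500 = (2*(-60)*(-868))*(1/148500) = 104160*(1/148500) = 1736/2475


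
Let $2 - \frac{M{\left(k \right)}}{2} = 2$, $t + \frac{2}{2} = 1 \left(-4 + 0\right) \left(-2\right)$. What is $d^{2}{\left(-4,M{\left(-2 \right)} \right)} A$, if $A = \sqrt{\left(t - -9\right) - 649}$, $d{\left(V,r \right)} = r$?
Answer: $0$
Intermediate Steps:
$t = 7$ ($t = -1 + 1 \left(-4 + 0\right) \left(-2\right) = -1 + 1 \left(-4\right) \left(-2\right) = -1 - -8 = -1 + 8 = 7$)
$M{\left(k \right)} = 0$ ($M{\left(k \right)} = 4 - 4 = 0$)
$A = i \sqrt{633}$ ($A = \sqrt{\left(7 - -9\right) - 649} = \sqrt{\left(7 + 9\right) - 649} = \sqrt{16 - 649} = \sqrt{-633} = i \sqrt{633} \approx 25.159 i$)
$d^{2}{\left(-4,M{\left(-2 \right)} \right)} A = 0^{2} i \sqrt{633} = 0 i \sqrt{633} = 0$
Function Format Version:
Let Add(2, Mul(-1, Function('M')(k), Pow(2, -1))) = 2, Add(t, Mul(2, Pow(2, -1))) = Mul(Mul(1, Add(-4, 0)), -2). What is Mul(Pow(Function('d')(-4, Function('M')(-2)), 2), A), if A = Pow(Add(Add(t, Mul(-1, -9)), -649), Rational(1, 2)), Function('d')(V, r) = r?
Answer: 0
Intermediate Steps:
t = 7 (t = Add(-1, Mul(Mul(1, Add(-4, 0)), -2)) = Add(-1, Mul(Mul(1, -4), -2)) = Add(-1, Mul(-4, -2)) = Add(-1, 8) = 7)
Function('M')(k) = 0 (Function('M')(k) = Add(4, Mul(-2, 2)) = Add(4, -4) = 0)
A = Mul(I, Pow(633, Rational(1, 2))) (A = Pow(Add(Add(7, Mul(-1, -9)), -649), Rational(1, 2)) = Pow(Add(Add(7, 9), -649), Rational(1, 2)) = Pow(Add(16, -649), Rational(1, 2)) = Pow(-633, Rational(1, 2)) = Mul(I, Pow(633, Rational(1, 2))) ≈ Mul(25.159, I))
Mul(Pow(Function('d')(-4, Function('M')(-2)), 2), A) = Mul(Pow(0, 2), Mul(I, Pow(633, Rational(1, 2)))) = Mul(0, Mul(I, Pow(633, Rational(1, 2)))) = 0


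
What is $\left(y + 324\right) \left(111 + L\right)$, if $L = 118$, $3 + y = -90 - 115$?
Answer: $26564$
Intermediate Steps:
$y = -208$ ($y = -3 - 205 = -208$)
$\left(y + 324\right) \left(111 + L\right) = \left(-208 + 324\right) \left(111 + 118\right) = 116 \cdot 229 = 26564$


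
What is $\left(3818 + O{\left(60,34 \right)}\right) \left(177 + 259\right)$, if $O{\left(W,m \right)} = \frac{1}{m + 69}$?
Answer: $\frac{171459180}{103} \approx 1.6647 \cdot 10^{6}$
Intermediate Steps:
$O{\left(W,m \right)} = \frac{1}{69 + m}$
$\left(3818 + O{\left(60,34 \right)}\right) \left(177 + 259\right) = \left(3818 + \frac{1}{69 + 34}\right) \left(177 + 259\right) = \left(3818 + \frac{1}{103}\right) 436 = \frac{393255}{103} \cdot 436 = \frac{171459180}{103}$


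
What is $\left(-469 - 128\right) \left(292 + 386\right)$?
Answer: $-404766$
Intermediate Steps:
$\left(-469 - 128\right) \left(292 + 386\right) = \left(-597\right) 678 = -404766$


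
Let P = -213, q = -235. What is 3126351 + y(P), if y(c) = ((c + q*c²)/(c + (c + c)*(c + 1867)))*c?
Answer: 3444811177/1103 ≈ 3.1231e+6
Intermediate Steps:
y(c) = c*(c - 235*c²)/(c + 2*c*(1867 + c)) (y(c) = ((c - 235*c²)/(c + (c + c)*(c + 1867)))*c = ((c - 235*c²)/(c + (2*c)*(1867 + c)))*c = ((c - 235*c²)/(c + 2*c*(1867 + c)))*c = c*(c - 235*c²)/(c + 2*c*(1867 + c)))
3126351 + y(P) = 3126351 - 213*(1 - 235*(-213))/(3735 + 2*(-213)) = 3126351 - 213*(1 + 50055)/(3735 - 426) = 3126351 - 213*50056/3309 = 3126351 - 213*1/3309*50056 = 3126351 - 3553976/1103 = 3444811177/1103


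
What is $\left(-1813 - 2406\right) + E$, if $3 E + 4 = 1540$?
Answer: $-3707$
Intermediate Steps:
$E = 512$ ($E = - \frac{4}{3} + \frac{1}{3} \cdot 1540 = - \frac{4}{3} + \frac{1540}{3} = 512$)
$\left(-1813 - 2406\right) + E = \left(-1813 - 2406\right) + 512 = -4219 + 512 = -3707$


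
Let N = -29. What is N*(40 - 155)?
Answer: 3335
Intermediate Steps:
N*(40 - 155) = -29*(40 - 155) = -29*(-115) = 3335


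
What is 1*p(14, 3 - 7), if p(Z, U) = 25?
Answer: 25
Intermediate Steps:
1*p(14, 3 - 7) = 1*25 = 25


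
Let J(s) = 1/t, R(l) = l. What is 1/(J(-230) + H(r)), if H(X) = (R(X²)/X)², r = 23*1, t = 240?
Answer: 240/126961 ≈ 0.0018903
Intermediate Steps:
J(s) = 1/240
r = 23
H(X) = X² (H(X) = (X²/X)² = X²)
1/(J(-230) + H(r)) = 1/(1/240 + 23²) = 1/(1/240 + 529) = 1/(126961/240) = 240/126961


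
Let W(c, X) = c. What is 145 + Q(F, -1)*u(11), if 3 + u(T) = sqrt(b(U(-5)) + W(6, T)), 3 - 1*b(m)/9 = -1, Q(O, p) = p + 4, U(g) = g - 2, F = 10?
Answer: 136 + 3*sqrt(42) ≈ 155.44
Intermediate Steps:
U(g) = -2 + g
Q(O, p) = 4 + p
b(m) = 36 (b(m) = 27 - 9*(-1) = 27 + 9 = 36)
u(T) = -3 + sqrt(42) (u(T) = -3 + sqrt(36 + 6) = -3 + sqrt(42))
145 + Q(F, -1)*u(11) = 145 + (4 - 1)*(-3 + sqrt(42)) = 145 + 3*(-3 + sqrt(42)) = 145 + (-9 + 3*sqrt(42)) = 136 + 3*sqrt(42)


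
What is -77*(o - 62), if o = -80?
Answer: 10934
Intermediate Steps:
-77*(o - 62) = -77*(-80 - 62) = -77*(-142) = 10934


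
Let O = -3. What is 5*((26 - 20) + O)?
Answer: 15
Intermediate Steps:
5*((26 - 20) + O) = 5*((26 - 20) - 3) = 5*(6 - 3) = 5*3 = 15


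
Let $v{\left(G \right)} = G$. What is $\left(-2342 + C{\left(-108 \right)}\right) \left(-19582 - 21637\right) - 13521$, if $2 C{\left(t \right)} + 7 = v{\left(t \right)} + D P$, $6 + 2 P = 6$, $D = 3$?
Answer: $\frac{197782939}{2} \approx 9.8892 \cdot 10^{7}$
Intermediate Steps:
$P = 0$ ($P = -3 + \frac{1}{2} \cdot 6 = -3 + 3 = 0$)
$C{\left(t \right)} = - \frac{7}{2} + \frac{t}{2}$ ($C{\left(t \right)} = - \frac{7}{2} + \frac{t + 3 \cdot 0}{2} = - \frac{7}{2} + \frac{t + 0}{2} = - \frac{7}{2} + \frac{t}{2}$)
$\left(-2342 + C{\left(-108 \right)}\right) \left(-19582 - 21637\right) - 13521 = \left(-2342 + \left(- \frac{7}{2} + \frac{1}{2} \left(-108\right)\right)\right) \left(-19582 - 21637\right) - 13521 = \left(-2342 - \frac{115}{2}\right) \left(-41219\right) - 13521 = \left(- \frac{4799}{2}\right) \left(-41219\right) - 13521 = \frac{197809981}{2} - 13521 = \frac{197782939}{2}$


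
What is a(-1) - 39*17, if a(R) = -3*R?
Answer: -660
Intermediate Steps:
a(-1) - 39*17 = -3*(-1) - 39*17 = 3 - 663 = -660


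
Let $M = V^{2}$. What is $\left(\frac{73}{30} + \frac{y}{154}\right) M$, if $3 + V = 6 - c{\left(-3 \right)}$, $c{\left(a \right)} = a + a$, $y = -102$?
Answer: $\frac{110457}{770} \approx 143.45$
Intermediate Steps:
$c{\left(a \right)} = 2 a$
$V = 9$ ($V = -3 + \left(6 - 2 \left(-3\right)\right) = -3 + \left(6 - -6\right) = -3 + \left(6 + 6\right) = -3 + 12 = 9$)
$M = 81$ ($M = 9^{2} = 81$)
$\left(\frac{73}{30} + \frac{y}{154}\right) M = \left(\frac{73}{30} - \frac{102}{154}\right) 81 = \left(73 \cdot \frac{1}{30} - \frac{51}{77}\right) 81 = \left(\frac{73}{30} - \frac{51}{77}\right) 81 = \frac{4091}{2310} \cdot 81 = \frac{110457}{770}$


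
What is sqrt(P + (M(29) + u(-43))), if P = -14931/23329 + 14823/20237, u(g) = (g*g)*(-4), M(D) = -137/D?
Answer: I*sqrt(28310870043829970800049)/1955880031 ≈ 86.027*I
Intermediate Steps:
u(g) = -4*g**2 (u(g) = g**2*(-4) = -4*g**2)
P = 43647120/472108973 (P = -14931*1/23329 + 14823*(1/20237) = -14931/23329 + 14823/20237 = 43647120/472108973 ≈ 0.092451)
sqrt(P + (M(29) + u(-43))) = sqrt(43647120/472108973 + (-137/29 - 4*(-43)**2)) = sqrt(43647120/472108973 + (-137*1/29 - 4*1849)) = sqrt(43647120/472108973 + (-137/29 - 7396)) = sqrt(43647120/472108973 - 214621/29) = sqrt(-101323234127753/13691160217) = I*sqrt(28310870043829970800049)/1955880031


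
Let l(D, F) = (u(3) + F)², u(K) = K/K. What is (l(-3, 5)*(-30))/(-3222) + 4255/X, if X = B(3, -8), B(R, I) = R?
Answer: 761825/537 ≈ 1418.7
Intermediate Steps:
u(K) = 1
l(D, F) = (1 + F)²
X = 3
(l(-3, 5)*(-30))/(-3222) + 4255/X = ((1 + 5)²*(-30))/(-3222) + 4255/3 = (6²*(-30))*(-1/3222) + 4255*(⅓) = (36*(-30))*(-1/3222) + 4255/3 = -1080*(-1/3222) + 4255/3 = 60/179 + 4255/3 = 761825/537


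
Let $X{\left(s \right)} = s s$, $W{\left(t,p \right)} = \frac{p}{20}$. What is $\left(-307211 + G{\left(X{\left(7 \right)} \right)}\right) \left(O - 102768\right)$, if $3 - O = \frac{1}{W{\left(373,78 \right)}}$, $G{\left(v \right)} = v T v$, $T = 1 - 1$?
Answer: $\frac{1231254070295}{39} \approx 3.1571 \cdot 10^{10}$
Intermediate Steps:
$W{\left(t,p \right)} = \frac{p}{20}$ ($W{\left(t,p \right)} = p \frac{1}{20} = \frac{p}{20}$)
$T = 0$
$X{\left(s \right)} = s^{2}$
$G{\left(v \right)} = 0$ ($G{\left(v \right)} = v 0 v = 0 v = 0$)
$O = \frac{107}{39}$ ($O = 3 - \frac{1}{\frac{1}{20} \cdot 78} = 3 - \frac{1}{\frac{39}{10}} = 3 - \frac{10}{39} = \frac{107}{39} \approx 2.7436$)
$\left(-307211 + G{\left(X{\left(7 \right)} \right)}\right) \left(O - 102768\right) = \left(-307211 + 0\right) \left(\frac{107}{39} - 102768\right) = \left(-307211\right) \left(- \frac{4007845}{39}\right) = \frac{1231254070295}{39}$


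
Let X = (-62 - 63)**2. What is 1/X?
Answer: 1/15625 ≈ 6.4000e-5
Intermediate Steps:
X = 15625 (X = (-125)**2 = 15625)
1/X = 1/15625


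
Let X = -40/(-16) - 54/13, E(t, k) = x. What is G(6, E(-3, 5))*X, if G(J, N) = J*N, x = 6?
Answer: -774/13 ≈ -59.538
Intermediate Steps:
E(t, k) = 6
X = -43/26 (X = -40*(-1/16) - 54*1/13 = 5/2 - 54/13 = -43/26 ≈ -1.6538)
G(6, E(-3, 5))*X = (6*6)*(-43/26) = 36*(-43/26) = -774/13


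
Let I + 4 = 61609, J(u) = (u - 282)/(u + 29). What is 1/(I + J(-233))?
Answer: 204/12567935 ≈ 1.6232e-5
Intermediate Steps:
J(u) = (-282 + u)/(29 + u)
I = 61605 (I = -4 + 61609 = 61605)
1/(I + J(-233)) = 1/(61605 + (-282 - 233)/(29 - 233)) = 1/(61605 - 515/(-204)) = 1/(61605 - 1/204*(-515)) = 1/(61605 + 515/204) = 1/(12567935/204) = 204/12567935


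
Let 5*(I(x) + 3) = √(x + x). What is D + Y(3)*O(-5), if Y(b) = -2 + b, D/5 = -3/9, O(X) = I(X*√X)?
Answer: -14/3 + 5^(¾)*(1 - I)/5 ≈ -3.9979 - 0.66874*I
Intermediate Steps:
I(x) = -3 + √2*√x/5 (I(x) = -3 + √(x + x)/5 = -3 + √(2*x)/5 = -3 + (√2*√x)/5 = -3 + √2*√x/5)
O(X) = -3 + √2*√(X^(3/2))/5 (O(X) = -3 + √2*√(X*√X)/5 = -3 + √2*√(X^(3/2))/5)
D = -5/3 (D = 5*(-3/9) = 5*(-3*⅑) = 5*(-⅓) = -5/3 ≈ -1.6667)
D + Y(3)*O(-5) = -5/3 + (-2 + 3)*(-3 + √2*√((-5)^(3/2))/5) = -5/3 + 1*(-3 + √2*√(-5*I*√5)/5) = -5/3 + 1*(-3 + √2*(5^(¾)*√(-I))/5) = -5/3 + 1*(-3 + √2*5^(¾)*√(-I)/5) = -5/3 + (-3 + √2*5^(¾)*√(-I)/5) = -14/3 + √2*5^(¾)*√(-I)/5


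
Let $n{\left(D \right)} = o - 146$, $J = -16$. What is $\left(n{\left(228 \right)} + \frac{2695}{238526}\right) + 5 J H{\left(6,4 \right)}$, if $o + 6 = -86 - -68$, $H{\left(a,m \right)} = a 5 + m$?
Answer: $- \frac{689337445}{238526} \approx -2890.0$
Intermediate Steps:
$H{\left(a,m \right)} = m + 5 a$ ($H{\left(a,m \right)} = 5 a + m = m + 5 a$)
$o = -24$ ($o = -6 - 18 = -24$)
$n{\left(D \right)} = -170$ ($n{\left(D \right)} = -24 - 146 = -170$)
$\left(n{\left(228 \right)} + \frac{2695}{238526}\right) + 5 J H{\left(6,4 \right)} = \left(-170 + \frac{2695}{238526}\right) + 5 \left(-16\right) \left(4 + 5 \cdot 6\right) = \left(-170 + 2695 \cdot \frac{1}{238526}\right) - 80 \left(4 + 30\right) = \left(-170 + \frac{2695}{238526}\right) - 2720 = - \frac{40546725}{238526} - 2720 = - \frac{689337445}{238526}$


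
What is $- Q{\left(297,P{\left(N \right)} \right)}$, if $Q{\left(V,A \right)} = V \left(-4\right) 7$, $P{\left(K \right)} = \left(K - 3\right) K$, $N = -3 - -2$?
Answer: $8316$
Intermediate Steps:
$N = -1$ ($N = -3 + 2 = -1$)
$P{\left(K \right)} = K \left(-3 + K\right)$ ($P{\left(K \right)} = \left(-3 + K\right) K = K \left(-3 + K\right)$)
$Q{\left(V,A \right)} = - 28 V$ ($Q{\left(V,A \right)} = - 4 V 7 = - 28 V$)
$- Q{\left(297,P{\left(N \right)} \right)} = - \left(-28\right) 297 = \left(-1\right) \left(-8316\right) = 8316$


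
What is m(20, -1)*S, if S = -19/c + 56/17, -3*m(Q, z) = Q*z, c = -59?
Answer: 24180/1003 ≈ 24.108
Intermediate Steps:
m(Q, z) = -Q*z/3
S = 3627/1003 (S = -19/(-59) + 56/17 = -19*(-1/59) + 56*(1/17) = 19/59 + 56/17 = 3627/1003 ≈ 3.6161)
m(20, -1)*S = -1/3*20*(-1)*(3627/1003) = (20/3)*(3627/1003) = 24180/1003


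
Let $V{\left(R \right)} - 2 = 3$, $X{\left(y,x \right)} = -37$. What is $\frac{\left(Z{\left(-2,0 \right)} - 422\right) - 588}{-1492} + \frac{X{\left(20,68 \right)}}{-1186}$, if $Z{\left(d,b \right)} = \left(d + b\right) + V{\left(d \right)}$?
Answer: $\frac{624753}{884756} \approx 0.70613$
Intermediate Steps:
$V{\left(R \right)} = 5$ ($V{\left(R \right)} = 2 + 3 = 5$)
$Z{\left(d,b \right)} = 5 + b + d$ ($Z{\left(d,b \right)} = \left(d + b\right) + 5 = \left(b + d\right) + 5 = 5 + b + d$)
$\frac{\left(Z{\left(-2,0 \right)} - 422\right) - 588}{-1492} + \frac{X{\left(20,68 \right)}}{-1186} = \frac{\left(\left(5 + 0 - 2\right) - 422\right) - 588}{-1492} - \frac{37}{-1186} = \left(\left(3 - 422\right) - 588\right) \left(- \frac{1}{1492}\right) - - \frac{37}{1186} = \left(-419 - 588\right) \left(- \frac{1}{1492}\right) + \frac{37}{1186} = \left(-1007\right) \left(- \frac{1}{1492}\right) + \frac{37}{1186} = \frac{1007}{1492} + \frac{37}{1186} = \frac{624753}{884756}$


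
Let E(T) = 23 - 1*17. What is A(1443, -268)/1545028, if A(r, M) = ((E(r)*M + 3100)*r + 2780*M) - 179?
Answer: 1407737/1545028 ≈ 0.91114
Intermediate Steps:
E(T) = 6 (E(T) = 23 - 17 = 6)
A(r, M) = -179 + 2780*M + r*(3100 + 6*M) (A(r, M) = ((6*M + 3100)*r + 2780*M) - 179 = ((3100 + 6*M)*r + 2780*M) - 179 = (r*(3100 + 6*M) + 2780*M) - 179 = (2780*M + r*(3100 + 6*M)) - 179 = -179 + 2780*M + r*(3100 + 6*M))
A(1443, -268)/1545028 = (-179 + 2780*(-268) + 3100*1443 + 6*(-268)*1443)/1545028 = (-179 - 745040 + 4473300 - 2320344)*(1/1545028) = 1407737*(1/1545028) = 1407737/1545028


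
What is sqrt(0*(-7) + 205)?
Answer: sqrt(205) ≈ 14.318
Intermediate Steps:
sqrt(0*(-7) + 205) = sqrt(0 + 205) = sqrt(205)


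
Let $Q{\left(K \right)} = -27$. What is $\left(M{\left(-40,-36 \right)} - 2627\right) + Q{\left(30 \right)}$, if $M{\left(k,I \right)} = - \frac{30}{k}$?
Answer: $- \frac{10613}{4} \approx -2653.3$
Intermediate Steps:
$\left(M{\left(-40,-36 \right)} - 2627\right) + Q{\left(30 \right)} = \left(- \frac{30}{-40} - 2627\right) - 27 = \left(\left(-30\right) \left(- \frac{1}{40}\right) - 2627\right) - 27 = \left(\frac{3}{4} - 2627\right) - 27 = - \frac{10505}{4} - 27 = - \frac{10613}{4}$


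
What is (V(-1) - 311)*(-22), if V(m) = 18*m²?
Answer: 6446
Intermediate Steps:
(V(-1) - 311)*(-22) = (18*(-1)² - 311)*(-22) = (18*1 - 311)*(-22) = (18 - 311)*(-22) = -293*(-22) = 6446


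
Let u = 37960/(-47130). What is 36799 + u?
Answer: 173429891/4713 ≈ 36798.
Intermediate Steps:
u = -3796/4713 (u = 37960*(-1/47130) = -3796/4713 ≈ -0.80543)
36799 + u = 36799 - 3796/4713 = 173429891/4713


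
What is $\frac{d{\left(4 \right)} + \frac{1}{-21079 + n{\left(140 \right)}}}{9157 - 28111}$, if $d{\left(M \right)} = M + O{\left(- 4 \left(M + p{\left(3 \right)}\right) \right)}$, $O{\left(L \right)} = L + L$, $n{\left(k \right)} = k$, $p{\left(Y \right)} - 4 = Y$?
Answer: $\frac{1758877}{396877806} \approx 0.0044318$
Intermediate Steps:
$p{\left(Y \right)} = 4 + Y$
$O{\left(L \right)} = 2 L$
$d{\left(M \right)} = -56 - 7 M$ ($d{\left(M \right)} = M + 2 \left(- 4 \left(M + \left(4 + 3\right)\right)\right) = M + 2 \left(- 4 \left(M + 7\right)\right) = M + 2 \left(- 4 \left(7 + M\right)\right) = M + 2 \left(-28 - 4 M\right) = M - \left(56 + 8 M\right) = -56 - 7 M$)
$\frac{d{\left(4 \right)} + \frac{1}{-21079 + n{\left(140 \right)}}}{9157 - 28111} = \frac{\left(-56 - 28\right) + \frac{1}{-21079 + 140}}{9157 - 28111} = \frac{\left(-56 - 28\right) + \frac{1}{-20939}}{-18954} = \left(-84 - \frac{1}{20939}\right) \left(- \frac{1}{18954}\right) = \left(- \frac{1758877}{20939}\right) \left(- \frac{1}{18954}\right) = \frac{1758877}{396877806}$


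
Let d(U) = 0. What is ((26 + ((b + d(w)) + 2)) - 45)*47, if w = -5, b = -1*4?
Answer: -987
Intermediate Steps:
b = -4
((26 + ((b + d(w)) + 2)) - 45)*47 = ((26 + ((-4 + 0) + 2)) - 45)*47 = ((26 + (-4 + 2)) - 45)*47 = ((26 - 2) - 45)*47 = (24 - 45)*47 = -21*47 = -987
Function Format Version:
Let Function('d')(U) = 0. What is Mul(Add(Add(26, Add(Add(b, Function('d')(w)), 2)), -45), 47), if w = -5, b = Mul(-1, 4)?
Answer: -987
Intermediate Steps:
b = -4
Mul(Add(Add(26, Add(Add(b, Function('d')(w)), 2)), -45), 47) = Mul(Add(Add(26, Add(Add(-4, 0), 2)), -45), 47) = Mul(Add(Add(26, Add(-4, 2)), -45), 47) = Mul(Add(Add(26, -2), -45), 47) = Mul(Add(24, -45), 47) = Mul(-21, 47) = -987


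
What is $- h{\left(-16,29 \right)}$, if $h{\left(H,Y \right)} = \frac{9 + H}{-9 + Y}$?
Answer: $\frac{7}{20} \approx 0.35$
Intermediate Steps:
$h{\left(H,Y \right)} = \frac{9 + H}{-9 + Y}$
$- h{\left(-16,29 \right)} = - \frac{9 - 16}{-9 + 29} = - \frac{-7}{20} = \left(-1\right) \left(- \frac{7}{20}\right) = \frac{7}{20}$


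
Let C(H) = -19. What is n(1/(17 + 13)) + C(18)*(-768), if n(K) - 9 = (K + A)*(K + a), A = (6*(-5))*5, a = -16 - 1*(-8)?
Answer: 14216161/900 ≈ 15796.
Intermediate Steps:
a = -8 (a = -16 + 8 = -8)
A = -150 (A = -30*5 = -150)
n(K) = 9 + (-150 + K)*(-8 + K) (n(K) = 9 + (K - 150)*(K - 8) = 9 + (-150 + K)*(-8 + K))
n(1/(17 + 13)) + C(18)*(-768) = (1209 + (1/(17 + 13))**2 - 158/(17 + 13)) - 19*(-768) = (1209 + (1/30)**2 - 158/30) + 14592 = (1209 + (1/30)**2 - 158*1/30) + 14592 = (1209 + 1/900 - 79/15) + 14592 = 1083361/900 + 14592 = 14216161/900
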